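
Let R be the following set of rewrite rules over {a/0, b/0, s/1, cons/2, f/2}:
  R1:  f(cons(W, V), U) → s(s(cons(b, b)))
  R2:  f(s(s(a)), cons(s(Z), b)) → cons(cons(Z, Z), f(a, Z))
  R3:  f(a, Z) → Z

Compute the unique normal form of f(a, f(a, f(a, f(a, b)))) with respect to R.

b

1. f(a, f(a, f(a, f(a, b))))  →  f(a, f(a, f(a, b)))   [R3 at ε]
2. f(a, f(a, f(a, b)))  →  f(a, f(a, b))   [R3 at ε]
3. f(a, f(a, b))  →  f(a, b)   [R3 at ε]
4. f(a, b)  →  b   [R3 at ε]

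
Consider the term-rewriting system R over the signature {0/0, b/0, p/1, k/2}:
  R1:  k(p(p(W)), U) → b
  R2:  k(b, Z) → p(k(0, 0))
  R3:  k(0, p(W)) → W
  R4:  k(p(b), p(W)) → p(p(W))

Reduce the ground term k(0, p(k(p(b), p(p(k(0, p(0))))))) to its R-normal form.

1. k(0, p(k(p(b), p(p(k(0, p(0)))))))  →  k(p(b), p(p(k(0, p(0)))))   [R3 at ε]
2. k(p(b), p(p(k(0, p(0)))))  →  p(p(p(k(0, p(0)))))   [R4 at ε]
3. p(p(p(k(0, p(0)))))  →  p(p(p(0)))   [R3 at 1.1.1]

p(p(p(0)))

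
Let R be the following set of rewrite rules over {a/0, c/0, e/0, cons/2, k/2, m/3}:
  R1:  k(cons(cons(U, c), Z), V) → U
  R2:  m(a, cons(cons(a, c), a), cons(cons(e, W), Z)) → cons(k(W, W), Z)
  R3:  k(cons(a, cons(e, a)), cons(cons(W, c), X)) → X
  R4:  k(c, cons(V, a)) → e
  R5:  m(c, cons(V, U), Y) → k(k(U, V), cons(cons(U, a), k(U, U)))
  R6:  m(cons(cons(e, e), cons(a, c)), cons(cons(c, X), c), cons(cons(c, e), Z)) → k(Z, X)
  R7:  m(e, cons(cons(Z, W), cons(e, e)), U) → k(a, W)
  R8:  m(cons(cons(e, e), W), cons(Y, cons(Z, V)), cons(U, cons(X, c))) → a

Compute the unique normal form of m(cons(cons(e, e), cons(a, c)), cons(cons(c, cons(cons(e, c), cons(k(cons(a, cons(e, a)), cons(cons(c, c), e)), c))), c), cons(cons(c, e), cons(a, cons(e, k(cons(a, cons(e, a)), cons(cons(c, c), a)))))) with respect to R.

cons(e, c)

1. m(cons(cons(e, e), cons(a, c)), cons(cons(c, cons(cons(e, c), cons(k(cons(a, cons(e, a)), cons(cons(c, c), e)), c))), c), cons(cons(c, e), cons(a, cons(e, k(cons(a, cons(e, a)), cons(cons(c, c), a))))))  →  k(cons(a, cons(e, k(cons(a, cons(e, a)), cons(cons(c, c), a)))), cons(cons(e, c), cons(k(cons(a, cons(e, a)), cons(cons(c, c), e)), c)))   [R6 at ε]
2. k(cons(a, cons(e, k(cons(a, cons(e, a)), cons(cons(c, c), a)))), cons(cons(e, c), cons(k(cons(a, cons(e, a)), cons(cons(c, c), e)), c)))  →  k(cons(a, cons(e, a)), cons(cons(e, c), cons(k(cons(a, cons(e, a)), cons(cons(c, c), e)), c)))   [R3 at 1.2.2]
3. k(cons(a, cons(e, a)), cons(cons(e, c), cons(k(cons(a, cons(e, a)), cons(cons(c, c), e)), c)))  →  cons(k(cons(a, cons(e, a)), cons(cons(c, c), e)), c)   [R3 at ε]
4. cons(k(cons(a, cons(e, a)), cons(cons(c, c), e)), c)  →  cons(e, c)   [R3 at 1]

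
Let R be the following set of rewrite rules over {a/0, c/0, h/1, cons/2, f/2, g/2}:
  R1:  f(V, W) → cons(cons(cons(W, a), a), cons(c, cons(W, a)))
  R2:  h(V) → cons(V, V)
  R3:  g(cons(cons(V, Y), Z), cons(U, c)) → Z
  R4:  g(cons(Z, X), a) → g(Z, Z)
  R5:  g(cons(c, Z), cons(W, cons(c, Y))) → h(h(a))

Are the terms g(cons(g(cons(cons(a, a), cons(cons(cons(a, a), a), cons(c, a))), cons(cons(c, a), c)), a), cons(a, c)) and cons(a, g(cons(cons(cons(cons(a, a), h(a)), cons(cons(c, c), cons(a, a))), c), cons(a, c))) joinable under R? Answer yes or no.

no — NF(t₁) = a, NF(t₂) = cons(a, c)

Reduce t₁ = g(cons(g(cons(cons(a, a), cons(cons(cons(a, a), a), cons(c, a))), cons(cons(c, a), c)), a), cons(a, c)):
1. g(cons(g(cons(cons(a, a), cons(cons(cons(a, a), a), cons(c, a))), cons(cons(c, a), c)), a), cons(a, c))  →  g(cons(cons(cons(cons(a, a), a), cons(c, a)), a), cons(a, c))   [R3 at 1.1]
2. g(cons(cons(cons(cons(a, a), a), cons(c, a)), a), cons(a, c))  →  a   [R3 at ε]

Reduce t₂ = cons(a, g(cons(cons(cons(cons(a, a), h(a)), cons(cons(c, c), cons(a, a))), c), cons(a, c))):
1. cons(a, g(cons(cons(cons(cons(a, a), h(a)), cons(cons(c, c), cons(a, a))), c), cons(a, c)))  →  cons(a, c)   [R3 at 2]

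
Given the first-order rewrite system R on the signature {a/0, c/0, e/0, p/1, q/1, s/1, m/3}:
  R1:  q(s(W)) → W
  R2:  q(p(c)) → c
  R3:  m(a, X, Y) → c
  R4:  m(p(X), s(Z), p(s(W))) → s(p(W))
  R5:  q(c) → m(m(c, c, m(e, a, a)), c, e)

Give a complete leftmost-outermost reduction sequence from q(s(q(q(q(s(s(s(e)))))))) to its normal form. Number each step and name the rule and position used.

e

1. q(s(q(q(q(s(s(s(e))))))))  →  q(q(q(s(s(s(e))))))   [R1 at ε]
2. q(q(q(s(s(s(e))))))  →  q(q(s(s(e))))   [R1 at 1.1]
3. q(q(s(s(e))))  →  q(s(e))   [R1 at 1]
4. q(s(e))  →  e   [R1 at ε]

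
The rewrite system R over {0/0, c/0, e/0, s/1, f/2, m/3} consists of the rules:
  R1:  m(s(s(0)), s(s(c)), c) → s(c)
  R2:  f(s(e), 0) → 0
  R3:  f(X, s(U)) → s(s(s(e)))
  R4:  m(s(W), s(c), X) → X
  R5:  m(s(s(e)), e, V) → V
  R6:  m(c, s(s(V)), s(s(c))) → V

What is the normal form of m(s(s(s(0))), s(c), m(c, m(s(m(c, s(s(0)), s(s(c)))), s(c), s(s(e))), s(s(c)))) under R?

e

1. m(s(s(s(0))), s(c), m(c, m(s(m(c, s(s(0)), s(s(c)))), s(c), s(s(e))), s(s(c))))  →  m(c, m(s(m(c, s(s(0)), s(s(c)))), s(c), s(s(e))), s(s(c)))   [R4 at ε]
2. m(c, m(s(m(c, s(s(0)), s(s(c)))), s(c), s(s(e))), s(s(c)))  →  m(c, s(s(e)), s(s(c)))   [R4 at 2]
3. m(c, s(s(e)), s(s(c)))  →  e   [R6 at ε]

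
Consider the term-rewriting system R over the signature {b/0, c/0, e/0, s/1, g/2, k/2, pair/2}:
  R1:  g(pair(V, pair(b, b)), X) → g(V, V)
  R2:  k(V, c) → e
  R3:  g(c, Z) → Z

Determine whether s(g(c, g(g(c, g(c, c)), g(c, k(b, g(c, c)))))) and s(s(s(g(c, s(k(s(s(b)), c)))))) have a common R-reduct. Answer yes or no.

no — NF(t₁) = s(e), NF(t₂) = s(s(s(s(e))))

Reduce t₁ = s(g(c, g(g(c, g(c, c)), g(c, k(b, g(c, c)))))):
1. s(g(c, g(g(c, g(c, c)), g(c, k(b, g(c, c))))))  →  s(g(g(c, g(c, c)), g(c, k(b, g(c, c)))))   [R3 at 1]
2. s(g(g(c, g(c, c)), g(c, k(b, g(c, c)))))  →  s(g(g(c, c), g(c, k(b, g(c, c)))))   [R3 at 1.1]
3. s(g(g(c, c), g(c, k(b, g(c, c)))))  →  s(g(c, g(c, k(b, g(c, c)))))   [R3 at 1.1]
4. s(g(c, g(c, k(b, g(c, c)))))  →  s(g(c, k(b, g(c, c))))   [R3 at 1]
5. s(g(c, k(b, g(c, c))))  →  s(k(b, g(c, c)))   [R3 at 1]
6. s(k(b, g(c, c)))  →  s(k(b, c))   [R3 at 1.2]
7. s(k(b, c))  →  s(e)   [R2 at 1]

Reduce t₂ = s(s(s(g(c, s(k(s(s(b)), c)))))):
1. s(s(s(g(c, s(k(s(s(b)), c))))))  →  s(s(s(s(k(s(s(b)), c)))))   [R3 at 1.1.1]
2. s(s(s(s(k(s(s(b)), c)))))  →  s(s(s(s(e))))   [R2 at 1.1.1.1]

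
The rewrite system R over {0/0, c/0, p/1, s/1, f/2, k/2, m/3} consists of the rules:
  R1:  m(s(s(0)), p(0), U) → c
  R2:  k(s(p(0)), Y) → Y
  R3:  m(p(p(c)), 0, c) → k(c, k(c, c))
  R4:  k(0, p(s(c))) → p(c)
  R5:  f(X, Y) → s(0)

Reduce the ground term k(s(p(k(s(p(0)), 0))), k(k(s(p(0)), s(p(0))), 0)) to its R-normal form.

1. k(s(p(k(s(p(0)), 0))), k(k(s(p(0)), s(p(0))), 0))  →  k(s(p(0)), k(k(s(p(0)), s(p(0))), 0))   [R2 at 1.1.1]
2. k(s(p(0)), k(k(s(p(0)), s(p(0))), 0))  →  k(k(s(p(0)), s(p(0))), 0)   [R2 at ε]
3. k(k(s(p(0)), s(p(0))), 0)  →  k(s(p(0)), 0)   [R2 at 1]
4. k(s(p(0)), 0)  →  0   [R2 at ε]

0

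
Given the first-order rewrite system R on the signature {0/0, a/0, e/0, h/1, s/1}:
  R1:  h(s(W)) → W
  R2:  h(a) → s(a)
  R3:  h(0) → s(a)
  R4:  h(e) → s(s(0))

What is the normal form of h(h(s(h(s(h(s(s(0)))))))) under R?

0

1. h(h(s(h(s(h(s(s(0))))))))  →  h(h(s(h(s(s(0))))))   [R1 at 1]
2. h(h(s(h(s(s(0))))))  →  h(h(s(s(0))))   [R1 at 1]
3. h(h(s(s(0))))  →  h(s(0))   [R1 at 1]
4. h(s(0))  →  0   [R1 at ε]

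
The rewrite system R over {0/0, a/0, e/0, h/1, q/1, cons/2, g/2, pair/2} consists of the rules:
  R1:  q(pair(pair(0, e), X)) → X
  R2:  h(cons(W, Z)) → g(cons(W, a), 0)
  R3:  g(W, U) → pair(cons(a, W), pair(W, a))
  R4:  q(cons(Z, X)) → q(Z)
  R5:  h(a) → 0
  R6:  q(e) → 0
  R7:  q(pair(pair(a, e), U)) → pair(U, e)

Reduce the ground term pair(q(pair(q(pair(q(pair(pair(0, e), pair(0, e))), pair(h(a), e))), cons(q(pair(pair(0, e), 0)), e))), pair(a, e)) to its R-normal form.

1. pair(q(pair(q(pair(q(pair(pair(0, e), pair(0, e))), pair(h(a), e))), cons(q(pair(pair(0, e), 0)), e))), pair(a, e))  →  pair(q(pair(q(pair(pair(0, e), pair(h(a), e))), cons(q(pair(pair(0, e), 0)), e))), pair(a, e))   [R1 at 1.1.1.1.1]
2. pair(q(pair(q(pair(pair(0, e), pair(h(a), e))), cons(q(pair(pair(0, e), 0)), e))), pair(a, e))  →  pair(q(pair(pair(h(a), e), cons(q(pair(pair(0, e), 0)), e))), pair(a, e))   [R1 at 1.1.1]
3. pair(q(pair(pair(h(a), e), cons(q(pair(pair(0, e), 0)), e))), pair(a, e))  →  pair(q(pair(pair(0, e), cons(q(pair(pair(0, e), 0)), e))), pair(a, e))   [R5 at 1.1.1.1]
4. pair(q(pair(pair(0, e), cons(q(pair(pair(0, e), 0)), e))), pair(a, e))  →  pair(cons(q(pair(pair(0, e), 0)), e), pair(a, e))   [R1 at 1]
5. pair(cons(q(pair(pair(0, e), 0)), e), pair(a, e))  →  pair(cons(0, e), pair(a, e))   [R1 at 1.1]

pair(cons(0, e), pair(a, e))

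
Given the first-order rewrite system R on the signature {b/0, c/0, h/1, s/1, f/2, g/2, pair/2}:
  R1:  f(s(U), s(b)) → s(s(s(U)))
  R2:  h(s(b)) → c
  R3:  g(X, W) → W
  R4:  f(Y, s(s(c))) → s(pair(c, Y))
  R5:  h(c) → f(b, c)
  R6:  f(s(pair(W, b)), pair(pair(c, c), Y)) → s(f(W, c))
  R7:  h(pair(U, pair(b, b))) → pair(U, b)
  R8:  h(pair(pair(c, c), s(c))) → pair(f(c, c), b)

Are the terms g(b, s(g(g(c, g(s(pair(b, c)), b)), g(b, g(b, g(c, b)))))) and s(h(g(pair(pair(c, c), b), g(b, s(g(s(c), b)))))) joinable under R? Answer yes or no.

no — NF(t₁) = s(b), NF(t₂) = s(c)

Reduce t₁ = g(b, s(g(g(c, g(s(pair(b, c)), b)), g(b, g(b, g(c, b)))))):
1. g(b, s(g(g(c, g(s(pair(b, c)), b)), g(b, g(b, g(c, b))))))  →  s(g(g(c, g(s(pair(b, c)), b)), g(b, g(b, g(c, b)))))   [R3 at ε]
2. s(g(g(c, g(s(pair(b, c)), b)), g(b, g(b, g(c, b)))))  →  s(g(b, g(b, g(c, b))))   [R3 at 1]
3. s(g(b, g(b, g(c, b))))  →  s(g(b, g(c, b)))   [R3 at 1]
4. s(g(b, g(c, b)))  →  s(g(c, b))   [R3 at 1]
5. s(g(c, b))  →  s(b)   [R3 at 1]

Reduce t₂ = s(h(g(pair(pair(c, c), b), g(b, s(g(s(c), b)))))):
1. s(h(g(pair(pair(c, c), b), g(b, s(g(s(c), b))))))  →  s(h(g(b, s(g(s(c), b)))))   [R3 at 1.1]
2. s(h(g(b, s(g(s(c), b)))))  →  s(h(s(g(s(c), b))))   [R3 at 1.1]
3. s(h(s(g(s(c), b))))  →  s(h(s(b)))   [R3 at 1.1.1]
4. s(h(s(b)))  →  s(c)   [R2 at 1]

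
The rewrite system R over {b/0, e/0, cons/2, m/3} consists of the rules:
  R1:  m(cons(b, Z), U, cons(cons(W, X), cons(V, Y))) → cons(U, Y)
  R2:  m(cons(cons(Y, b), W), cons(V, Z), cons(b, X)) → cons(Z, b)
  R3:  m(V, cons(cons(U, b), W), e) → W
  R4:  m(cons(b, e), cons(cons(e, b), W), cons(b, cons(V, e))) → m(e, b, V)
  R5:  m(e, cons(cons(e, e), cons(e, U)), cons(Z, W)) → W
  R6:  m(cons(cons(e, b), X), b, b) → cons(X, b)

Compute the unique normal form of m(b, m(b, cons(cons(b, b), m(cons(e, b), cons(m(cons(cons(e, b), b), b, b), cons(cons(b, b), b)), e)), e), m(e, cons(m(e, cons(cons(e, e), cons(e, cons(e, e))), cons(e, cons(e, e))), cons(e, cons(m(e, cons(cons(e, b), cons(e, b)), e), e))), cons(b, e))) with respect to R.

1. m(b, m(b, cons(cons(b, b), m(cons(e, b), cons(m(cons(cons(e, b), b), b, b), cons(cons(b, b), b)), e)), e), m(e, cons(m(e, cons(cons(e, e), cons(e, cons(e, e))), cons(e, cons(e, e))), cons(e, cons(m(e, cons(cons(e, b), cons(e, b)), e), e))), cons(b, e)))  →  m(b, m(cons(e, b), cons(m(cons(cons(e, b), b), b, b), cons(cons(b, b), b)), e), m(e, cons(m(e, cons(cons(e, e), cons(e, cons(e, e))), cons(e, cons(e, e))), cons(e, cons(m(e, cons(cons(e, b), cons(e, b)), e), e))), cons(b, e)))   [R3 at 2]
2. m(b, m(cons(e, b), cons(m(cons(cons(e, b), b), b, b), cons(cons(b, b), b)), e), m(e, cons(m(e, cons(cons(e, e), cons(e, cons(e, e))), cons(e, cons(e, e))), cons(e, cons(m(e, cons(cons(e, b), cons(e, b)), e), e))), cons(b, e)))  →  m(b, m(cons(e, b), cons(cons(b, b), cons(cons(b, b), b)), e), m(e, cons(m(e, cons(cons(e, e), cons(e, cons(e, e))), cons(e, cons(e, e))), cons(e, cons(m(e, cons(cons(e, b), cons(e, b)), e), e))), cons(b, e)))   [R6 at 2.2.1]
3. m(b, m(cons(e, b), cons(cons(b, b), cons(cons(b, b), b)), e), m(e, cons(m(e, cons(cons(e, e), cons(e, cons(e, e))), cons(e, cons(e, e))), cons(e, cons(m(e, cons(cons(e, b), cons(e, b)), e), e))), cons(b, e)))  →  m(b, cons(cons(b, b), b), m(e, cons(m(e, cons(cons(e, e), cons(e, cons(e, e))), cons(e, cons(e, e))), cons(e, cons(m(e, cons(cons(e, b), cons(e, b)), e), e))), cons(b, e)))   [R3 at 2]
4. m(b, cons(cons(b, b), b), m(e, cons(m(e, cons(cons(e, e), cons(e, cons(e, e))), cons(e, cons(e, e))), cons(e, cons(m(e, cons(cons(e, b), cons(e, b)), e), e))), cons(b, e)))  →  m(b, cons(cons(b, b), b), m(e, cons(cons(e, e), cons(e, cons(m(e, cons(cons(e, b), cons(e, b)), e), e))), cons(b, e)))   [R5 at 3.2.1]
5. m(b, cons(cons(b, b), b), m(e, cons(cons(e, e), cons(e, cons(m(e, cons(cons(e, b), cons(e, b)), e), e))), cons(b, e)))  →  m(b, cons(cons(b, b), b), e)   [R5 at 3]
6. m(b, cons(cons(b, b), b), e)  →  b   [R3 at ε]

b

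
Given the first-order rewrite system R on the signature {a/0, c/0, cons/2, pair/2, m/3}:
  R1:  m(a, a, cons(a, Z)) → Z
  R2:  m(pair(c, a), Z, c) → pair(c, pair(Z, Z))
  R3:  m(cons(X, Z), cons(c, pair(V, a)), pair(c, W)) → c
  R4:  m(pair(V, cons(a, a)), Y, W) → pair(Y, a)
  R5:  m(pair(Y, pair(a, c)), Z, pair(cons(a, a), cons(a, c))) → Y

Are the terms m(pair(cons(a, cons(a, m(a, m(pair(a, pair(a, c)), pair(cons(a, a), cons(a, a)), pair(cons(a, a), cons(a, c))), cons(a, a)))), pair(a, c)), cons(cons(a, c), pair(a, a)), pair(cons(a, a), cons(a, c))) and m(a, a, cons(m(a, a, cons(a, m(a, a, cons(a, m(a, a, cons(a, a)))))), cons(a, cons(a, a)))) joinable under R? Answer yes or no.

yes — NF(t₁) = cons(a, cons(a, a)), NF(t₂) = cons(a, cons(a, a))

Reduce t₁ = m(pair(cons(a, cons(a, m(a, m(pair(a, pair(a, c)), pair(cons(a, a), cons(a, a)), pair(cons(a, a), cons(a, c))), cons(a, a)))), pair(a, c)), cons(cons(a, c), pair(a, a)), pair(cons(a, a), cons(a, c))):
1. m(pair(cons(a, cons(a, m(a, m(pair(a, pair(a, c)), pair(cons(a, a), cons(a, a)), pair(cons(a, a), cons(a, c))), cons(a, a)))), pair(a, c)), cons(cons(a, c), pair(a, a)), pair(cons(a, a), cons(a, c)))  →  cons(a, cons(a, m(a, m(pair(a, pair(a, c)), pair(cons(a, a), cons(a, a)), pair(cons(a, a), cons(a, c))), cons(a, a))))   [R5 at ε]
2. cons(a, cons(a, m(a, m(pair(a, pair(a, c)), pair(cons(a, a), cons(a, a)), pair(cons(a, a), cons(a, c))), cons(a, a))))  →  cons(a, cons(a, m(a, a, cons(a, a))))   [R5 at 2.2.2]
3. cons(a, cons(a, m(a, a, cons(a, a))))  →  cons(a, cons(a, a))   [R1 at 2.2]

Reduce t₂ = m(a, a, cons(m(a, a, cons(a, m(a, a, cons(a, m(a, a, cons(a, a)))))), cons(a, cons(a, a)))):
1. m(a, a, cons(m(a, a, cons(a, m(a, a, cons(a, m(a, a, cons(a, a)))))), cons(a, cons(a, a))))  →  m(a, a, cons(m(a, a, cons(a, m(a, a, cons(a, a)))), cons(a, cons(a, a))))   [R1 at 3.1]
2. m(a, a, cons(m(a, a, cons(a, m(a, a, cons(a, a)))), cons(a, cons(a, a))))  →  m(a, a, cons(m(a, a, cons(a, a)), cons(a, cons(a, a))))   [R1 at 3.1]
3. m(a, a, cons(m(a, a, cons(a, a)), cons(a, cons(a, a))))  →  m(a, a, cons(a, cons(a, cons(a, a))))   [R1 at 3.1]
4. m(a, a, cons(a, cons(a, cons(a, a))))  →  cons(a, cons(a, a))   [R1 at ε]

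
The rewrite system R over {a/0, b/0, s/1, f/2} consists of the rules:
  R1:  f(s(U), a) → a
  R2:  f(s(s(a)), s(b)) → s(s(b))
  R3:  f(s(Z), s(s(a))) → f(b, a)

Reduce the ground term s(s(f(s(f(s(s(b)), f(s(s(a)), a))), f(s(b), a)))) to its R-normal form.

1. s(s(f(s(f(s(s(b)), f(s(s(a)), a))), f(s(b), a))))  →  s(s(f(s(f(s(s(b)), a)), f(s(b), a))))   [R1 at 1.1.1.1.2]
2. s(s(f(s(f(s(s(b)), a)), f(s(b), a))))  →  s(s(f(s(a), f(s(b), a))))   [R1 at 1.1.1.1]
3. s(s(f(s(a), f(s(b), a))))  →  s(s(f(s(a), a)))   [R1 at 1.1.2]
4. s(s(f(s(a), a)))  →  s(s(a))   [R1 at 1.1]

s(s(a))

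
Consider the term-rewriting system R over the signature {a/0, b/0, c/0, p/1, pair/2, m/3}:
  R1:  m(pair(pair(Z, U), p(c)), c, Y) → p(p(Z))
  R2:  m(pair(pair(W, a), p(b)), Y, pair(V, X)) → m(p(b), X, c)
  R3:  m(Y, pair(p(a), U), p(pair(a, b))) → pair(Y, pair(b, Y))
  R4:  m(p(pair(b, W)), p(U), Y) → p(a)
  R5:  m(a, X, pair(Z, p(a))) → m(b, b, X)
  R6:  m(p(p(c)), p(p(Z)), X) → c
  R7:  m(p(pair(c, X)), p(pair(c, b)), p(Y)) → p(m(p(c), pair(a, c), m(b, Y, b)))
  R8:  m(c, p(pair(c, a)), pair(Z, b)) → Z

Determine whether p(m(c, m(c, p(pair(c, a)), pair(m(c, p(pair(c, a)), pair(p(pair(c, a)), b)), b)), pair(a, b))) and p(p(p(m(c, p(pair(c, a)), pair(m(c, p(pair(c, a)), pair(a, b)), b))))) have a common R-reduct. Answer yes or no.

Reduce t₁ = p(m(c, m(c, p(pair(c, a)), pair(m(c, p(pair(c, a)), pair(p(pair(c, a)), b)), b)), pair(a, b))):
1. p(m(c, m(c, p(pair(c, a)), pair(m(c, p(pair(c, a)), pair(p(pair(c, a)), b)), b)), pair(a, b)))  →  p(m(c, m(c, p(pair(c, a)), pair(p(pair(c, a)), b)), pair(a, b)))   [R8 at 1.2]
2. p(m(c, m(c, p(pair(c, a)), pair(p(pair(c, a)), b)), pair(a, b)))  →  p(m(c, p(pair(c, a)), pair(a, b)))   [R8 at 1.2]
3. p(m(c, p(pair(c, a)), pair(a, b)))  →  p(a)   [R8 at 1]

Reduce t₂ = p(p(p(m(c, p(pair(c, a)), pair(m(c, p(pair(c, a)), pair(a, b)), b))))):
1. p(p(p(m(c, p(pair(c, a)), pair(m(c, p(pair(c, a)), pair(a, b)), b)))))  →  p(p(p(m(c, p(pair(c, a)), pair(a, b)))))   [R8 at 1.1.1]
2. p(p(p(m(c, p(pair(c, a)), pair(a, b)))))  →  p(p(p(a)))   [R8 at 1.1.1]

no — NF(t₁) = p(a), NF(t₂) = p(p(p(a)))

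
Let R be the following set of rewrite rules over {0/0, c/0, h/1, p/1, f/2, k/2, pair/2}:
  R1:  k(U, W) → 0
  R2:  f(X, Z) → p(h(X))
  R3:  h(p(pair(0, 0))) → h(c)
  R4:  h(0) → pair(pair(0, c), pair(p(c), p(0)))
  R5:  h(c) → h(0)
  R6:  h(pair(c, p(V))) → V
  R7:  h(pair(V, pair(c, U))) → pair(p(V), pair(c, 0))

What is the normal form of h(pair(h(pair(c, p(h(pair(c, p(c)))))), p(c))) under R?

1. h(pair(h(pair(c, p(h(pair(c, p(c)))))), p(c)))  →  h(pair(h(pair(c, p(c))), p(c)))   [R6 at 1.1]
2. h(pair(h(pair(c, p(c))), p(c)))  →  h(pair(c, p(c)))   [R6 at 1.1]
3. h(pair(c, p(c)))  →  c   [R6 at ε]

c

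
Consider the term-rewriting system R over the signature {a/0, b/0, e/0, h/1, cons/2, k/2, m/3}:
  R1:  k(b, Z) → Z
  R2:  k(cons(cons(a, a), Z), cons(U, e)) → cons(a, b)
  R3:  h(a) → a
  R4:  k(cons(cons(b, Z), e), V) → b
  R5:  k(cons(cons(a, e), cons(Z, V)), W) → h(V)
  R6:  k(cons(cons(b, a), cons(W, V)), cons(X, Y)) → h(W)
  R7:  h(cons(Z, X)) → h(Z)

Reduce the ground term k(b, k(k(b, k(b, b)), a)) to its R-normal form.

a

1. k(b, k(k(b, k(b, b)), a))  →  k(k(b, k(b, b)), a)   [R1 at ε]
2. k(k(b, k(b, b)), a)  →  k(k(b, b), a)   [R1 at 1]
3. k(k(b, b), a)  →  k(b, a)   [R1 at 1]
4. k(b, a)  →  a   [R1 at ε]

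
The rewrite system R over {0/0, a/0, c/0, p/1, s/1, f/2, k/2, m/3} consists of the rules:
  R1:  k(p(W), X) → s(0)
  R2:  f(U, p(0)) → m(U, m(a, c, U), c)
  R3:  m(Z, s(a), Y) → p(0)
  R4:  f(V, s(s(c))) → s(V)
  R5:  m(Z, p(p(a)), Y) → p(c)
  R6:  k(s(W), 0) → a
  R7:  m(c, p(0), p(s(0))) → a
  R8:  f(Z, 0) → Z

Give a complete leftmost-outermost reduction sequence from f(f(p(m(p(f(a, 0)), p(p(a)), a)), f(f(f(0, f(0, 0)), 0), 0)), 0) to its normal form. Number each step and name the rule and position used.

1. f(f(p(m(p(f(a, 0)), p(p(a)), a)), f(f(f(0, f(0, 0)), 0), 0)), 0)  →  f(p(m(p(f(a, 0)), p(p(a)), a)), f(f(f(0, f(0, 0)), 0), 0))   [R8 at ε]
2. f(p(m(p(f(a, 0)), p(p(a)), a)), f(f(f(0, f(0, 0)), 0), 0))  →  f(p(p(c)), f(f(f(0, f(0, 0)), 0), 0))   [R5 at 1.1]
3. f(p(p(c)), f(f(f(0, f(0, 0)), 0), 0))  →  f(p(p(c)), f(f(0, f(0, 0)), 0))   [R8 at 2]
4. f(p(p(c)), f(f(0, f(0, 0)), 0))  →  f(p(p(c)), f(0, f(0, 0)))   [R8 at 2]
5. f(p(p(c)), f(0, f(0, 0)))  →  f(p(p(c)), f(0, 0))   [R8 at 2.2]
6. f(p(p(c)), f(0, 0))  →  f(p(p(c)), 0)   [R8 at 2]
7. f(p(p(c)), 0)  →  p(p(c))   [R8 at ε]

p(p(c))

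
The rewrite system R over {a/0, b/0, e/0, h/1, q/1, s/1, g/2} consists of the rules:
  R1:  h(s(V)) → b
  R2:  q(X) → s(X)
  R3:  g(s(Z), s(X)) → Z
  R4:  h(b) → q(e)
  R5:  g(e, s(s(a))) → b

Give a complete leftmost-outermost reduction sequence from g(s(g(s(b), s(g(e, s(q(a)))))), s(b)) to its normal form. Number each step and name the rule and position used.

b

1. g(s(g(s(b), s(g(e, s(q(a)))))), s(b))  →  g(s(b), s(g(e, s(q(a)))))   [R3 at ε]
2. g(s(b), s(g(e, s(q(a)))))  →  b   [R3 at ε]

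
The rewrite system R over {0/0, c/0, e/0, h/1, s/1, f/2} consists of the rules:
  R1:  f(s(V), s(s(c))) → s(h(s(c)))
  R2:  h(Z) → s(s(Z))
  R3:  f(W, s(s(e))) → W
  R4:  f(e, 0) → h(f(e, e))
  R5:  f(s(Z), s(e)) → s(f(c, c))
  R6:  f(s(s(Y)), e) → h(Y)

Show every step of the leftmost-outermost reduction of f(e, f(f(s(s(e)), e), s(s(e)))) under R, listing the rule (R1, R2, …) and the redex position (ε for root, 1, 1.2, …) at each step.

1. f(e, f(f(s(s(e)), e), s(s(e))))  →  f(e, f(s(s(e)), e))   [R3 at 2]
2. f(e, f(s(s(e)), e))  →  f(e, h(e))   [R6 at 2]
3. f(e, h(e))  →  f(e, s(s(e)))   [R2 at 2]
4. f(e, s(s(e)))  →  e   [R3 at ε]

e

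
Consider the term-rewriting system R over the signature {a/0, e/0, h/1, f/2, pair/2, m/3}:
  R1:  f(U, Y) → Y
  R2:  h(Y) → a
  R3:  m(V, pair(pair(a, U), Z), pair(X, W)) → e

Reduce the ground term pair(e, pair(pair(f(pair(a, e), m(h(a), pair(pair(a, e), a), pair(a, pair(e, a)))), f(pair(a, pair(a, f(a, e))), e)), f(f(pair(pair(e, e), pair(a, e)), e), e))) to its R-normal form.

pair(e, pair(pair(e, e), e))

1. pair(e, pair(pair(f(pair(a, e), m(h(a), pair(pair(a, e), a), pair(a, pair(e, a)))), f(pair(a, pair(a, f(a, e))), e)), f(f(pair(pair(e, e), pair(a, e)), e), e)))  →  pair(e, pair(pair(m(h(a), pair(pair(a, e), a), pair(a, pair(e, a))), f(pair(a, pair(a, f(a, e))), e)), f(f(pair(pair(e, e), pair(a, e)), e), e)))   [R1 at 2.1.1]
2. pair(e, pair(pair(m(h(a), pair(pair(a, e), a), pair(a, pair(e, a))), f(pair(a, pair(a, f(a, e))), e)), f(f(pair(pair(e, e), pair(a, e)), e), e)))  →  pair(e, pair(pair(e, f(pair(a, pair(a, f(a, e))), e)), f(f(pair(pair(e, e), pair(a, e)), e), e)))   [R3 at 2.1.1]
3. pair(e, pair(pair(e, f(pair(a, pair(a, f(a, e))), e)), f(f(pair(pair(e, e), pair(a, e)), e), e)))  →  pair(e, pair(pair(e, e), f(f(pair(pair(e, e), pair(a, e)), e), e)))   [R1 at 2.1.2]
4. pair(e, pair(pair(e, e), f(f(pair(pair(e, e), pair(a, e)), e), e)))  →  pair(e, pair(pair(e, e), e))   [R1 at 2.2]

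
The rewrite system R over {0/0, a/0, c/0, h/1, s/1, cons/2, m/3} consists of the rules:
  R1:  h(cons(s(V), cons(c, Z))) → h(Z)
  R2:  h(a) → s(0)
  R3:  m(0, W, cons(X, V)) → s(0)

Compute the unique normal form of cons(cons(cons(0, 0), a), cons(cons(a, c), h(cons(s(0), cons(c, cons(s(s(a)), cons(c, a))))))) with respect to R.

cons(cons(cons(0, 0), a), cons(cons(a, c), s(0)))

1. cons(cons(cons(0, 0), a), cons(cons(a, c), h(cons(s(0), cons(c, cons(s(s(a)), cons(c, a)))))))  →  cons(cons(cons(0, 0), a), cons(cons(a, c), h(cons(s(s(a)), cons(c, a)))))   [R1 at 2.2]
2. cons(cons(cons(0, 0), a), cons(cons(a, c), h(cons(s(s(a)), cons(c, a)))))  →  cons(cons(cons(0, 0), a), cons(cons(a, c), h(a)))   [R1 at 2.2]
3. cons(cons(cons(0, 0), a), cons(cons(a, c), h(a)))  →  cons(cons(cons(0, 0), a), cons(cons(a, c), s(0)))   [R2 at 2.2]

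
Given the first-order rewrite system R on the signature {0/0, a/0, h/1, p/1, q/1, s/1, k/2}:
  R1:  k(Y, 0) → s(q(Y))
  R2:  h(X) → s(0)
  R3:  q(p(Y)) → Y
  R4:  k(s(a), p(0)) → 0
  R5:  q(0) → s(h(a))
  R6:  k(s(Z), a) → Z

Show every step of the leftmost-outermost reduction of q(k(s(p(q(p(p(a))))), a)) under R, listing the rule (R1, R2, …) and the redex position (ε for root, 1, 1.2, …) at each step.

p(a)

1. q(k(s(p(q(p(p(a))))), a))  →  q(p(q(p(p(a)))))   [R6 at 1]
2. q(p(q(p(p(a)))))  →  q(p(p(a)))   [R3 at ε]
3. q(p(p(a)))  →  p(a)   [R3 at ε]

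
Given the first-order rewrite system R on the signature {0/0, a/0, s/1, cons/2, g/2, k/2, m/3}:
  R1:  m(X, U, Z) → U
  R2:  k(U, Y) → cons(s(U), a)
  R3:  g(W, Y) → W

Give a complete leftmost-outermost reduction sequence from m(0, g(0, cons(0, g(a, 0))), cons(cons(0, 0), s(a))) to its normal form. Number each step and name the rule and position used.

0

1. m(0, g(0, cons(0, g(a, 0))), cons(cons(0, 0), s(a)))  →  g(0, cons(0, g(a, 0)))   [R1 at ε]
2. g(0, cons(0, g(a, 0)))  →  0   [R3 at ε]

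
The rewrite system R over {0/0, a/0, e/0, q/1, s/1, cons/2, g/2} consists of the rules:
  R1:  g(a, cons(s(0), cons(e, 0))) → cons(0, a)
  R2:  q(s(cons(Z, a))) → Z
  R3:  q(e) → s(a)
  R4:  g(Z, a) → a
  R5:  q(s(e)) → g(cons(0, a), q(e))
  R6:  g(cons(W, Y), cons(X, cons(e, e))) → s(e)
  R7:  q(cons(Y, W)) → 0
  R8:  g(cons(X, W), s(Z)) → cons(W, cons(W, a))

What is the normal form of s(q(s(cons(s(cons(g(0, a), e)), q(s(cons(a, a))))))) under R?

s(s(cons(a, e)))

1. s(q(s(cons(s(cons(g(0, a), e)), q(s(cons(a, a)))))))  →  s(q(s(cons(s(cons(a, e)), q(s(cons(a, a)))))))   [R4 at 1.1.1.1.1.1]
2. s(q(s(cons(s(cons(a, e)), q(s(cons(a, a)))))))  →  s(q(s(cons(s(cons(a, e)), a))))   [R2 at 1.1.1.2]
3. s(q(s(cons(s(cons(a, e)), a))))  →  s(s(cons(a, e)))   [R2 at 1]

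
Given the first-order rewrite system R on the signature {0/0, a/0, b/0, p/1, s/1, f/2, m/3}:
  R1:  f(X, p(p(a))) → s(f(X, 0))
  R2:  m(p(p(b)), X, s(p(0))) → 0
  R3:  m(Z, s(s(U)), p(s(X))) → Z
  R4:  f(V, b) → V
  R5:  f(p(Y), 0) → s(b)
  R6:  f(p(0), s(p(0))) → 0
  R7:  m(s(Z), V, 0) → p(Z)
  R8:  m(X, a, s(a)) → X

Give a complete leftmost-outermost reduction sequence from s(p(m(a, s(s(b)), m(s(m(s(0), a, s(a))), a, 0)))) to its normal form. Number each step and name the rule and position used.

1. s(p(m(a, s(s(b)), m(s(m(s(0), a, s(a))), a, 0))))  →  s(p(m(a, s(s(b)), p(m(s(0), a, s(a))))))   [R7 at 1.1.3]
2. s(p(m(a, s(s(b)), p(m(s(0), a, s(a))))))  →  s(p(m(a, s(s(b)), p(s(0)))))   [R8 at 1.1.3.1]
3. s(p(m(a, s(s(b)), p(s(0)))))  →  s(p(a))   [R3 at 1.1]

s(p(a))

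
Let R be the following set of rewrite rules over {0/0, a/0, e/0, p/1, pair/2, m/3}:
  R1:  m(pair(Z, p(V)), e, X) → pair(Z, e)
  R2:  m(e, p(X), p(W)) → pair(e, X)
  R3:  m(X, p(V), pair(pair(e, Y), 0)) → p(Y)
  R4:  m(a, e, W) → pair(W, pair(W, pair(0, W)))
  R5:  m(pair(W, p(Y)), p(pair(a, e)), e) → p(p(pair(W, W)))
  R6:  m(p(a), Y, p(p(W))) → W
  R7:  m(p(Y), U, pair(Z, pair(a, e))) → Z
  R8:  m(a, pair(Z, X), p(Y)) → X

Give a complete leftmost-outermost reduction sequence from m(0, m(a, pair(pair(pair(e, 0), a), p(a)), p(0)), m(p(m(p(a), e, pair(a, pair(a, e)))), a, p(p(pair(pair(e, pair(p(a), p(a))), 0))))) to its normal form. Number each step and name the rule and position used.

1. m(0, m(a, pair(pair(pair(e, 0), a), p(a)), p(0)), m(p(m(p(a), e, pair(a, pair(a, e)))), a, p(p(pair(pair(e, pair(p(a), p(a))), 0)))))  →  m(0, p(a), m(p(m(p(a), e, pair(a, pair(a, e)))), a, p(p(pair(pair(e, pair(p(a), p(a))), 0)))))   [R8 at 2]
2. m(0, p(a), m(p(m(p(a), e, pair(a, pair(a, e)))), a, p(p(pair(pair(e, pair(p(a), p(a))), 0)))))  →  m(0, p(a), m(p(a), a, p(p(pair(pair(e, pair(p(a), p(a))), 0)))))   [R7 at 3.1.1]
3. m(0, p(a), m(p(a), a, p(p(pair(pair(e, pair(p(a), p(a))), 0)))))  →  m(0, p(a), pair(pair(e, pair(p(a), p(a))), 0))   [R6 at 3]
4. m(0, p(a), pair(pair(e, pair(p(a), p(a))), 0))  →  p(pair(p(a), p(a)))   [R3 at ε]

p(pair(p(a), p(a)))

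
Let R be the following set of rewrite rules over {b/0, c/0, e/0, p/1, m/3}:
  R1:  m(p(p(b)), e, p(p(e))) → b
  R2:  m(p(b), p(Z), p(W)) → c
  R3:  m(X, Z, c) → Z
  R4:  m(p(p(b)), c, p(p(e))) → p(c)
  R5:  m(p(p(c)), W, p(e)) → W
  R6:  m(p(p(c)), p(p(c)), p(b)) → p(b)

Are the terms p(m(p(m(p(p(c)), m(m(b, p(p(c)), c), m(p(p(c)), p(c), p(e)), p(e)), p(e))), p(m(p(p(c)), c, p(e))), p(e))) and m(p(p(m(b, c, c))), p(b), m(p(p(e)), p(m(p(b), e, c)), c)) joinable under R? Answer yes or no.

no — NF(t₁) = p(p(c)), NF(t₂) = p(b)

Reduce t₁ = p(m(p(m(p(p(c)), m(m(b, p(p(c)), c), m(p(p(c)), p(c), p(e)), p(e)), p(e))), p(m(p(p(c)), c, p(e))), p(e))):
1. p(m(p(m(p(p(c)), m(m(b, p(p(c)), c), m(p(p(c)), p(c), p(e)), p(e)), p(e))), p(m(p(p(c)), c, p(e))), p(e)))  →  p(m(p(m(m(b, p(p(c)), c), m(p(p(c)), p(c), p(e)), p(e))), p(m(p(p(c)), c, p(e))), p(e)))   [R5 at 1.1.1]
2. p(m(p(m(m(b, p(p(c)), c), m(p(p(c)), p(c), p(e)), p(e))), p(m(p(p(c)), c, p(e))), p(e)))  →  p(m(p(m(p(p(c)), m(p(p(c)), p(c), p(e)), p(e))), p(m(p(p(c)), c, p(e))), p(e)))   [R3 at 1.1.1.1]
3. p(m(p(m(p(p(c)), m(p(p(c)), p(c), p(e)), p(e))), p(m(p(p(c)), c, p(e))), p(e)))  →  p(m(p(m(p(p(c)), p(c), p(e))), p(m(p(p(c)), c, p(e))), p(e)))   [R5 at 1.1.1]
4. p(m(p(m(p(p(c)), p(c), p(e))), p(m(p(p(c)), c, p(e))), p(e)))  →  p(m(p(p(c)), p(m(p(p(c)), c, p(e))), p(e)))   [R5 at 1.1.1]
5. p(m(p(p(c)), p(m(p(p(c)), c, p(e))), p(e)))  →  p(p(m(p(p(c)), c, p(e))))   [R5 at 1]
6. p(p(m(p(p(c)), c, p(e))))  →  p(p(c))   [R5 at 1.1]

Reduce t₂ = m(p(p(m(b, c, c))), p(b), m(p(p(e)), p(m(p(b), e, c)), c)):
1. m(p(p(m(b, c, c))), p(b), m(p(p(e)), p(m(p(b), e, c)), c))  →  m(p(p(c)), p(b), m(p(p(e)), p(m(p(b), e, c)), c))   [R3 at 1.1.1]
2. m(p(p(c)), p(b), m(p(p(e)), p(m(p(b), e, c)), c))  →  m(p(p(c)), p(b), p(m(p(b), e, c)))   [R3 at 3]
3. m(p(p(c)), p(b), p(m(p(b), e, c)))  →  m(p(p(c)), p(b), p(e))   [R3 at 3.1]
4. m(p(p(c)), p(b), p(e))  →  p(b)   [R5 at ε]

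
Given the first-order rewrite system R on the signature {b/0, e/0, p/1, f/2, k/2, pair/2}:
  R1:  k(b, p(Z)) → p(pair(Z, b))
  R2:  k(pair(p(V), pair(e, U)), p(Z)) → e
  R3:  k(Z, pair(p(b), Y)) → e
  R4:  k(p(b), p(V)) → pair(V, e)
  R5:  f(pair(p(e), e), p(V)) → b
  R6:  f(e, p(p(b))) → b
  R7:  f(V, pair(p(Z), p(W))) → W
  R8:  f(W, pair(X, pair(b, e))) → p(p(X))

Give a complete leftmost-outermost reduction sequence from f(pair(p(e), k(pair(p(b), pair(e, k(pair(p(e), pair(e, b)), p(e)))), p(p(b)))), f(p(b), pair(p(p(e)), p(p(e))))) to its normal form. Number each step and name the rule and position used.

1. f(pair(p(e), k(pair(p(b), pair(e, k(pair(p(e), pair(e, b)), p(e)))), p(p(b)))), f(p(b), pair(p(p(e)), p(p(e)))))  →  f(pair(p(e), e), f(p(b), pair(p(p(e)), p(p(e)))))   [R2 at 1.2]
2. f(pair(p(e), e), f(p(b), pair(p(p(e)), p(p(e)))))  →  f(pair(p(e), e), p(e))   [R7 at 2]
3. f(pair(p(e), e), p(e))  →  b   [R5 at ε]

b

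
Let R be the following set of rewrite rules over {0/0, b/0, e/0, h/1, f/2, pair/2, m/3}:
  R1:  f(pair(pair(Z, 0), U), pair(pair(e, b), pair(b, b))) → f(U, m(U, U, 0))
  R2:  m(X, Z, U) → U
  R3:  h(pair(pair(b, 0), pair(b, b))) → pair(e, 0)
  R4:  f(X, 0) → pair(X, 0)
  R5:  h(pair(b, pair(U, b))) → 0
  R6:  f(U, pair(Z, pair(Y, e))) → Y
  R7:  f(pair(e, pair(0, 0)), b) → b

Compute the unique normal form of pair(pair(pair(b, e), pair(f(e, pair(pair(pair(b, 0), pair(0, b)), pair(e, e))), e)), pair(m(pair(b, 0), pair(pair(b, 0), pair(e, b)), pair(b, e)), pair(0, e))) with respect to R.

1. pair(pair(pair(b, e), pair(f(e, pair(pair(pair(b, 0), pair(0, b)), pair(e, e))), e)), pair(m(pair(b, 0), pair(pair(b, 0), pair(e, b)), pair(b, e)), pair(0, e)))  →  pair(pair(pair(b, e), pair(e, e)), pair(m(pair(b, 0), pair(pair(b, 0), pair(e, b)), pair(b, e)), pair(0, e)))   [R6 at 1.2.1]
2. pair(pair(pair(b, e), pair(e, e)), pair(m(pair(b, 0), pair(pair(b, 0), pair(e, b)), pair(b, e)), pair(0, e)))  →  pair(pair(pair(b, e), pair(e, e)), pair(pair(b, e), pair(0, e)))   [R2 at 2.1]

pair(pair(pair(b, e), pair(e, e)), pair(pair(b, e), pair(0, e)))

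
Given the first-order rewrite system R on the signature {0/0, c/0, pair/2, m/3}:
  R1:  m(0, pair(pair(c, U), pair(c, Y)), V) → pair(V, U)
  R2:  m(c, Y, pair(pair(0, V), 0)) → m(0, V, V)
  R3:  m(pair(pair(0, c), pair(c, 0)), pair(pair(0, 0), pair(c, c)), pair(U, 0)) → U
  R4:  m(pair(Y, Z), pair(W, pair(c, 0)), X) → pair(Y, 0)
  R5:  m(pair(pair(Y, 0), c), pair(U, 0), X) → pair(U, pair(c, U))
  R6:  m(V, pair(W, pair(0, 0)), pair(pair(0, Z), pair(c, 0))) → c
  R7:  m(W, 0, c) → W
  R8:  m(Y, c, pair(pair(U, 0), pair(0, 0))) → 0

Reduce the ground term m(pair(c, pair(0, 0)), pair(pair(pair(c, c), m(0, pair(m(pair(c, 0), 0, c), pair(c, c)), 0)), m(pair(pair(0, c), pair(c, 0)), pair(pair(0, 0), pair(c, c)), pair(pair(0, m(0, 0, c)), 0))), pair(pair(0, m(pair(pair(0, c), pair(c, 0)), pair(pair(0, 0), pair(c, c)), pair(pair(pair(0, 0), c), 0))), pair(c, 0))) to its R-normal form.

1. m(pair(c, pair(0, 0)), pair(pair(pair(c, c), m(0, pair(m(pair(c, 0), 0, c), pair(c, c)), 0)), m(pair(pair(0, c), pair(c, 0)), pair(pair(0, 0), pair(c, c)), pair(pair(0, m(0, 0, c)), 0))), pair(pair(0, m(pair(pair(0, c), pair(c, 0)), pair(pair(0, 0), pair(c, c)), pair(pair(pair(0, 0), c), 0))), pair(c, 0)))  →  m(pair(c, pair(0, 0)), pair(pair(pair(c, c), m(0, pair(pair(c, 0), pair(c, c)), 0)), m(pair(pair(0, c), pair(c, 0)), pair(pair(0, 0), pair(c, c)), pair(pair(0, m(0, 0, c)), 0))), pair(pair(0, m(pair(pair(0, c), pair(c, 0)), pair(pair(0, 0), pair(c, c)), pair(pair(pair(0, 0), c), 0))), pair(c, 0)))   [R7 at 2.1.2.2.1]
2. m(pair(c, pair(0, 0)), pair(pair(pair(c, c), m(0, pair(pair(c, 0), pair(c, c)), 0)), m(pair(pair(0, c), pair(c, 0)), pair(pair(0, 0), pair(c, c)), pair(pair(0, m(0, 0, c)), 0))), pair(pair(0, m(pair(pair(0, c), pair(c, 0)), pair(pair(0, 0), pair(c, c)), pair(pair(pair(0, 0), c), 0))), pair(c, 0)))  →  m(pair(c, pair(0, 0)), pair(pair(pair(c, c), pair(0, 0)), m(pair(pair(0, c), pair(c, 0)), pair(pair(0, 0), pair(c, c)), pair(pair(0, m(0, 0, c)), 0))), pair(pair(0, m(pair(pair(0, c), pair(c, 0)), pair(pair(0, 0), pair(c, c)), pair(pair(pair(0, 0), c), 0))), pair(c, 0)))   [R1 at 2.1.2]
3. m(pair(c, pair(0, 0)), pair(pair(pair(c, c), pair(0, 0)), m(pair(pair(0, c), pair(c, 0)), pair(pair(0, 0), pair(c, c)), pair(pair(0, m(0, 0, c)), 0))), pair(pair(0, m(pair(pair(0, c), pair(c, 0)), pair(pair(0, 0), pair(c, c)), pair(pair(pair(0, 0), c), 0))), pair(c, 0)))  →  m(pair(c, pair(0, 0)), pair(pair(pair(c, c), pair(0, 0)), pair(0, m(0, 0, c))), pair(pair(0, m(pair(pair(0, c), pair(c, 0)), pair(pair(0, 0), pair(c, c)), pair(pair(pair(0, 0), c), 0))), pair(c, 0)))   [R3 at 2.2]
4. m(pair(c, pair(0, 0)), pair(pair(pair(c, c), pair(0, 0)), pair(0, m(0, 0, c))), pair(pair(0, m(pair(pair(0, c), pair(c, 0)), pair(pair(0, 0), pair(c, c)), pair(pair(pair(0, 0), c), 0))), pair(c, 0)))  →  m(pair(c, pair(0, 0)), pair(pair(pair(c, c), pair(0, 0)), pair(0, 0)), pair(pair(0, m(pair(pair(0, c), pair(c, 0)), pair(pair(0, 0), pair(c, c)), pair(pair(pair(0, 0), c), 0))), pair(c, 0)))   [R7 at 2.2.2]
5. m(pair(c, pair(0, 0)), pair(pair(pair(c, c), pair(0, 0)), pair(0, 0)), pair(pair(0, m(pair(pair(0, c), pair(c, 0)), pair(pair(0, 0), pair(c, c)), pair(pair(pair(0, 0), c), 0))), pair(c, 0)))  →  c   [R6 at ε]

c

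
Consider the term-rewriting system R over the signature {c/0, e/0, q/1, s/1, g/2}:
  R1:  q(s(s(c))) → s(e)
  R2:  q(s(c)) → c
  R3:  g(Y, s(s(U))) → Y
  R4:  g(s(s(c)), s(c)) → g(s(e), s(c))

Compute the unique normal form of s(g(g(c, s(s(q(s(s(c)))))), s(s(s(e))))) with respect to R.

s(c)

1. s(g(g(c, s(s(q(s(s(c)))))), s(s(s(e)))))  →  s(g(c, s(s(q(s(s(c)))))))   [R3 at 1]
2. s(g(c, s(s(q(s(s(c)))))))  →  s(c)   [R3 at 1]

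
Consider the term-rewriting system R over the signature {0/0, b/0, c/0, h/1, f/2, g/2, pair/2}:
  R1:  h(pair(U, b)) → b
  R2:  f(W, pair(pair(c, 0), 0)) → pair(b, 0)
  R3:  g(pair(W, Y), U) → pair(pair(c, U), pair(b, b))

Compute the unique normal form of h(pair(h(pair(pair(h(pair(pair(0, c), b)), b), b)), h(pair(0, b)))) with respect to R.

b

1. h(pair(h(pair(pair(h(pair(pair(0, c), b)), b), b)), h(pair(0, b))))  →  h(pair(b, h(pair(0, b))))   [R1 at 1.1]
2. h(pair(b, h(pair(0, b))))  →  h(pair(b, b))   [R1 at 1.2]
3. h(pair(b, b))  →  b   [R1 at ε]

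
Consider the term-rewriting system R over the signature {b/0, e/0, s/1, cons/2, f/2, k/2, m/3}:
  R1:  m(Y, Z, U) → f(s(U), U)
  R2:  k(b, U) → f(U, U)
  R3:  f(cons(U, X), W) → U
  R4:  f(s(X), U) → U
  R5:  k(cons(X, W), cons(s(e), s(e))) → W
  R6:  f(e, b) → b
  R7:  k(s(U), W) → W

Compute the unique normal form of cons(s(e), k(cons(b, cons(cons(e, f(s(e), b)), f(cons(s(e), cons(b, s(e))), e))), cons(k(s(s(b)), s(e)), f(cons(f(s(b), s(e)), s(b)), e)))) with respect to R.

1. cons(s(e), k(cons(b, cons(cons(e, f(s(e), b)), f(cons(s(e), cons(b, s(e))), e))), cons(k(s(s(b)), s(e)), f(cons(f(s(b), s(e)), s(b)), e))))  →  cons(s(e), k(cons(b, cons(cons(e, b), f(cons(s(e), cons(b, s(e))), e))), cons(k(s(s(b)), s(e)), f(cons(f(s(b), s(e)), s(b)), e))))   [R4 at 2.1.2.1.2]
2. cons(s(e), k(cons(b, cons(cons(e, b), f(cons(s(e), cons(b, s(e))), e))), cons(k(s(s(b)), s(e)), f(cons(f(s(b), s(e)), s(b)), e))))  →  cons(s(e), k(cons(b, cons(cons(e, b), s(e))), cons(k(s(s(b)), s(e)), f(cons(f(s(b), s(e)), s(b)), e))))   [R3 at 2.1.2.2]
3. cons(s(e), k(cons(b, cons(cons(e, b), s(e))), cons(k(s(s(b)), s(e)), f(cons(f(s(b), s(e)), s(b)), e))))  →  cons(s(e), k(cons(b, cons(cons(e, b), s(e))), cons(s(e), f(cons(f(s(b), s(e)), s(b)), e))))   [R7 at 2.2.1]
4. cons(s(e), k(cons(b, cons(cons(e, b), s(e))), cons(s(e), f(cons(f(s(b), s(e)), s(b)), e))))  →  cons(s(e), k(cons(b, cons(cons(e, b), s(e))), cons(s(e), f(s(b), s(e)))))   [R3 at 2.2.2]
5. cons(s(e), k(cons(b, cons(cons(e, b), s(e))), cons(s(e), f(s(b), s(e)))))  →  cons(s(e), k(cons(b, cons(cons(e, b), s(e))), cons(s(e), s(e))))   [R4 at 2.2.2]
6. cons(s(e), k(cons(b, cons(cons(e, b), s(e))), cons(s(e), s(e))))  →  cons(s(e), cons(cons(e, b), s(e)))   [R5 at 2]

cons(s(e), cons(cons(e, b), s(e)))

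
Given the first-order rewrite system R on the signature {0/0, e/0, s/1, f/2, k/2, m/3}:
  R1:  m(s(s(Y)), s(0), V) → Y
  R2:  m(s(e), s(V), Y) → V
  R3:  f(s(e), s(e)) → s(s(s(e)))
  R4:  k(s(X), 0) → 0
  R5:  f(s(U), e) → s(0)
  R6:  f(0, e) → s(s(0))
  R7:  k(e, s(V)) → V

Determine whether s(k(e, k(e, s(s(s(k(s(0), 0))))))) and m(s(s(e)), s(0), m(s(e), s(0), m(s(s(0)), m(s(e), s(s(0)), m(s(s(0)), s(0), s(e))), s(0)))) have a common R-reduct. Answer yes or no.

no — NF(t₁) = s(s(0)), NF(t₂) = e

Reduce t₁ = s(k(e, k(e, s(s(s(k(s(0), 0))))))):
1. s(k(e, k(e, s(s(s(k(s(0), 0)))))))  →  s(k(e, s(s(k(s(0), 0)))))   [R7 at 1.2]
2. s(k(e, s(s(k(s(0), 0)))))  →  s(s(k(s(0), 0)))   [R7 at 1]
3. s(s(k(s(0), 0)))  →  s(s(0))   [R4 at 1.1]

Reduce t₂ = m(s(s(e)), s(0), m(s(e), s(0), m(s(s(0)), m(s(e), s(s(0)), m(s(s(0)), s(0), s(e))), s(0)))):
1. m(s(s(e)), s(0), m(s(e), s(0), m(s(s(0)), m(s(e), s(s(0)), m(s(s(0)), s(0), s(e))), s(0))))  →  e   [R1 at ε]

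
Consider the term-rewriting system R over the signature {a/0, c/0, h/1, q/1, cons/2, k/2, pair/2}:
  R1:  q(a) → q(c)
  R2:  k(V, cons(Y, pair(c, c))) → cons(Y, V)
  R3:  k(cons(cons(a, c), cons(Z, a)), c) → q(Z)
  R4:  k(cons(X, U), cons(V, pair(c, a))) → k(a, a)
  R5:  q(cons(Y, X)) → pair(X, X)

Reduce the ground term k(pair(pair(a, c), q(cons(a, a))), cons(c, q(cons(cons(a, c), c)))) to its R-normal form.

cons(c, pair(pair(a, c), pair(a, a)))

1. k(pair(pair(a, c), q(cons(a, a))), cons(c, q(cons(cons(a, c), c))))  →  k(pair(pair(a, c), pair(a, a)), cons(c, q(cons(cons(a, c), c))))   [R5 at 1.2]
2. k(pair(pair(a, c), pair(a, a)), cons(c, q(cons(cons(a, c), c))))  →  k(pair(pair(a, c), pair(a, a)), cons(c, pair(c, c)))   [R5 at 2.2]
3. k(pair(pair(a, c), pair(a, a)), cons(c, pair(c, c)))  →  cons(c, pair(pair(a, c), pair(a, a)))   [R2 at ε]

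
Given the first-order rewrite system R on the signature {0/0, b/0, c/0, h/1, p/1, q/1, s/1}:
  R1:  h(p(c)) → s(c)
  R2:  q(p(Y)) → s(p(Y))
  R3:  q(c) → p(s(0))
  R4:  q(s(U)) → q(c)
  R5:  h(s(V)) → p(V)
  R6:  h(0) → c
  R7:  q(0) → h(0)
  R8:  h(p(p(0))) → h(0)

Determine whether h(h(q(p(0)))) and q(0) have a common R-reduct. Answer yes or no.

Reduce t₁ = h(h(q(p(0)))):
1. h(h(q(p(0))))  →  h(h(s(p(0))))   [R2 at 1.1]
2. h(h(s(p(0))))  →  h(p(p(0)))   [R5 at 1]
3. h(p(p(0)))  →  h(0)   [R8 at ε]
4. h(0)  →  c   [R6 at ε]

Reduce t₂ = q(0):
1. q(0)  →  h(0)   [R7 at ε]
2. h(0)  →  c   [R6 at ε]

yes — NF(t₁) = c, NF(t₂) = c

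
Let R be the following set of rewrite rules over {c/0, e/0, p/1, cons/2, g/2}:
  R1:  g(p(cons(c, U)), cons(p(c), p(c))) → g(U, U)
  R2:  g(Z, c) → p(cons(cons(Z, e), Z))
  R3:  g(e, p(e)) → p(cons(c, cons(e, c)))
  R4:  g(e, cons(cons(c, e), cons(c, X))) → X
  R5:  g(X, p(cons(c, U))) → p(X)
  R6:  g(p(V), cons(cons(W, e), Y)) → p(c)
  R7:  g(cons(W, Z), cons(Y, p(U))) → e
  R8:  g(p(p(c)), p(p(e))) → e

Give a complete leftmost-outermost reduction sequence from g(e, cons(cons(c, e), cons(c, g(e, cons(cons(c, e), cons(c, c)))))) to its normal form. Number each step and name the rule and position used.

1. g(e, cons(cons(c, e), cons(c, g(e, cons(cons(c, e), cons(c, c))))))  →  g(e, cons(cons(c, e), cons(c, c)))   [R4 at ε]
2. g(e, cons(cons(c, e), cons(c, c)))  →  c   [R4 at ε]

c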